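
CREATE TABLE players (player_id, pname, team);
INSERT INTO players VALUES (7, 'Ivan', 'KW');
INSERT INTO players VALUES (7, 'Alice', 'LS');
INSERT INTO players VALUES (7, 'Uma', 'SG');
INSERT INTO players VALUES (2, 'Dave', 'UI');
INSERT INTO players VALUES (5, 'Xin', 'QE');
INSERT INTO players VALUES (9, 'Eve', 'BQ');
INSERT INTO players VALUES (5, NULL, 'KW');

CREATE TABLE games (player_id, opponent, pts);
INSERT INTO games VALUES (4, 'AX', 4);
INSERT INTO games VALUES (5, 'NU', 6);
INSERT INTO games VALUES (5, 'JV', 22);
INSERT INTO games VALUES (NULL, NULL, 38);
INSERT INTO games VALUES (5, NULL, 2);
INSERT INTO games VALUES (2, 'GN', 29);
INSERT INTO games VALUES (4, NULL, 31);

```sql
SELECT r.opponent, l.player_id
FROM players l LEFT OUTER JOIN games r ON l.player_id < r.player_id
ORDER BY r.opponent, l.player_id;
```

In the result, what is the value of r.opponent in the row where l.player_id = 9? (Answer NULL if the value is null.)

NULL

LEFT JOIN keeps every row from `players`; unmatched rows get NULL for `games`'s columns.
Matching on l.player_id < r.player_id. A NULL in a compared column never satisfies the condition.
Matched pairs: 5; unmatched l rows kept: 6.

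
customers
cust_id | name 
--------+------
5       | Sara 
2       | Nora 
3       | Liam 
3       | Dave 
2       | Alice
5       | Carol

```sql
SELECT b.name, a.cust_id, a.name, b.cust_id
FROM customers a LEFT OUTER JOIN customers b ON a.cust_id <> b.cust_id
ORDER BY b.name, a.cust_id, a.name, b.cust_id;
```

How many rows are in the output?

24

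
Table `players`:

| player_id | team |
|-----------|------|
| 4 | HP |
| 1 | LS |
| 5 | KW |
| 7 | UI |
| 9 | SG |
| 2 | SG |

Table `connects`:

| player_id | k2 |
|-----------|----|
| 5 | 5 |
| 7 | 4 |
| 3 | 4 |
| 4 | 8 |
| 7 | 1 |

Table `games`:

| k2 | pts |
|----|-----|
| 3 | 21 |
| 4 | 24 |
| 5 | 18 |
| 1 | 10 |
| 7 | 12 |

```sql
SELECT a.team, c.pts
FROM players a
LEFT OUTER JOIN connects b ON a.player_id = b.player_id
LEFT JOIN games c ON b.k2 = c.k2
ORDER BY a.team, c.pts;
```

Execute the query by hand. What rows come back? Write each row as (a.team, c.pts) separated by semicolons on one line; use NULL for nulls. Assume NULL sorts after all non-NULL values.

(HP, NULL); (KW, 18); (LS, NULL); (SG, NULL); (SG, NULL); (UI, 10); (UI, 24)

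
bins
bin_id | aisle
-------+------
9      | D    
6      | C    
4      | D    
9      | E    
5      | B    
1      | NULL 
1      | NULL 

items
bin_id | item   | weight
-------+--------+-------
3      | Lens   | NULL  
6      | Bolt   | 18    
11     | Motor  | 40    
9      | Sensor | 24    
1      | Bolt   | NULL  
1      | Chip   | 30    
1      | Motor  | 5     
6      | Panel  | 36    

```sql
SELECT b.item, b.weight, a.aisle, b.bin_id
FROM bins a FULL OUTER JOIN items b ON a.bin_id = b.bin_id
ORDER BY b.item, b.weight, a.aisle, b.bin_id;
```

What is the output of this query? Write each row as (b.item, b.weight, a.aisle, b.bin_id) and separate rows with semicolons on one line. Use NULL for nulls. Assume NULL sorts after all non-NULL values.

(Bolt, 18, C, 6); (Bolt, NULL, NULL, 1); (Bolt, NULL, NULL, 1); (Chip, 30, NULL, 1); (Chip, 30, NULL, 1); (Lens, NULL, NULL, 3); (Motor, 5, NULL, 1); (Motor, 5, NULL, 1); (Motor, 40, NULL, 11); (Panel, 36, C, 6); (Sensor, 24, D, 9); (Sensor, 24, E, 9); (NULL, NULL, B, NULL); (NULL, NULL, D, NULL)

FULL OUTER JOIN keeps every row from both sides; unmatched rows get NULL for the other side's columns.
Matching on a.bin_id = b.bin_id.
Matched pairs: 10; unmatched a rows kept: 2; unmatched b rows kept: 2.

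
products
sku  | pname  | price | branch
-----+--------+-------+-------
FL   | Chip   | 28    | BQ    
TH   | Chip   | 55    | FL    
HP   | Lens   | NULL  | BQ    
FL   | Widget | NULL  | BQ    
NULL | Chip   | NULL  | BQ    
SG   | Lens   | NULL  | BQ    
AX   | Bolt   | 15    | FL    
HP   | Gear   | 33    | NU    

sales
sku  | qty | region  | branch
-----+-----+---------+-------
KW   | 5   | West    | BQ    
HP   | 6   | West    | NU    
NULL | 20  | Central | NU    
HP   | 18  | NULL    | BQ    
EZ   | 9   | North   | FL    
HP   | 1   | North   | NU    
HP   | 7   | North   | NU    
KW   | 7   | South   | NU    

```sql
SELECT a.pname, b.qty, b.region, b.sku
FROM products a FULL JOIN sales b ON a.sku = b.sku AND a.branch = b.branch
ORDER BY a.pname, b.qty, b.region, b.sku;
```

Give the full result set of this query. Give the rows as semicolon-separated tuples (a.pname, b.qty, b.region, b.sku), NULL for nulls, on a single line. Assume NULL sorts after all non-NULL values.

FULL OUTER JOIN keeps every row from both sides; unmatched rows get NULL for the other side's columns.
Matching on a.sku = b.sku AND a.branch = b.branch. A NULL in a compared column never satisfies the condition.
- a (sku=FL, branch=BQ) has no partner → padded with NULL.
- a (sku=TH, branch=FL) has no partner → padded with NULL.
- a (sku=HP, branch=BQ) pairs with 1 row(s) of b.
- a (sku=FL, branch=BQ) has no partner → padded with NULL.
- a (sku=NULL, branch=BQ) has no partner → padded with NULL.
- a (sku=SG, branch=BQ) has no partner → padded with NULL.
- a (sku=AX, branch=FL) has no partner → padded with NULL.
- a (sku=HP, branch=NU) pairs with 3 row(s) of b.
- plus 4 unmatched b row(s), each kept with NULL a columns.

(Bolt, NULL, NULL, NULL); (Chip, NULL, NULL, NULL); (Chip, NULL, NULL, NULL); (Chip, NULL, NULL, NULL); (Gear, 1, North, HP); (Gear, 6, West, HP); (Gear, 7, North, HP); (Lens, 18, NULL, HP); (Lens, NULL, NULL, NULL); (Widget, NULL, NULL, NULL); (NULL, 5, West, KW); (NULL, 7, South, KW); (NULL, 9, North, EZ); (NULL, 20, Central, NULL)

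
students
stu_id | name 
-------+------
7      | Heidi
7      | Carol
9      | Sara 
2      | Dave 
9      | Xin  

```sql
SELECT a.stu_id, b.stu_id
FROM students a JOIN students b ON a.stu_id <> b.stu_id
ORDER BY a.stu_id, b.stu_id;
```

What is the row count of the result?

16

INNER JOIN keeps only pairs where the ON condition holds.
Matching on a.stu_id <> b.stu_id.
- a (stu_id=7) pairs with 3 row(s) of b.
- a (stu_id=7) pairs with 3 row(s) of b.
- a (stu_id=9) pairs with 3 row(s) of b.
- a (stu_id=2) pairs with 4 row(s) of b.
- a (stu_id=9) pairs with 3 row(s) of b.
Total: 16 rows.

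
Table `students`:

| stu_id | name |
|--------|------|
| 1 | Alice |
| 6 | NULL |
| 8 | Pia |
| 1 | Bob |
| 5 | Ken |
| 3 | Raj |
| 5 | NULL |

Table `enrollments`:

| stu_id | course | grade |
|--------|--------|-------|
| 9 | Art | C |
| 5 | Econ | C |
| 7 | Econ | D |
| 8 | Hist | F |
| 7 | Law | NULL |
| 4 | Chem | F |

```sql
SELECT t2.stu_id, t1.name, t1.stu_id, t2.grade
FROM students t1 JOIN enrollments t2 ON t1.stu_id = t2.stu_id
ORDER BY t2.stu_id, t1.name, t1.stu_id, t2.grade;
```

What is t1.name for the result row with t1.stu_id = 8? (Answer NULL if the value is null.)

Pia

INNER JOIN keeps only pairs where the ON condition holds.
Matching on t1.stu_id = t2.stu_id.
Matched pairs: 3.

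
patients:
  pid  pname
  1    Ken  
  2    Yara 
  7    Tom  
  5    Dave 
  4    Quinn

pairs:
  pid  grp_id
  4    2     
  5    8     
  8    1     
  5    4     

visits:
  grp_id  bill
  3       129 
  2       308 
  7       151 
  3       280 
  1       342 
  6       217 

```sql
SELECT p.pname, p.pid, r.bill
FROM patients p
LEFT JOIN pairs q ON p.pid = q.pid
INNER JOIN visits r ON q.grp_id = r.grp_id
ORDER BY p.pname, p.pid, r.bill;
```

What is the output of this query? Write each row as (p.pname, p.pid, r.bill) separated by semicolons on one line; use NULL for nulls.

Evaluate left to right. First `patients p LEFT JOIN pairs q` on pid: 6 row(s).
Then INNER JOIN `visits r` on grp_id: keep only rows whose q.grp_id appears in r.

(Quinn, 4, 308)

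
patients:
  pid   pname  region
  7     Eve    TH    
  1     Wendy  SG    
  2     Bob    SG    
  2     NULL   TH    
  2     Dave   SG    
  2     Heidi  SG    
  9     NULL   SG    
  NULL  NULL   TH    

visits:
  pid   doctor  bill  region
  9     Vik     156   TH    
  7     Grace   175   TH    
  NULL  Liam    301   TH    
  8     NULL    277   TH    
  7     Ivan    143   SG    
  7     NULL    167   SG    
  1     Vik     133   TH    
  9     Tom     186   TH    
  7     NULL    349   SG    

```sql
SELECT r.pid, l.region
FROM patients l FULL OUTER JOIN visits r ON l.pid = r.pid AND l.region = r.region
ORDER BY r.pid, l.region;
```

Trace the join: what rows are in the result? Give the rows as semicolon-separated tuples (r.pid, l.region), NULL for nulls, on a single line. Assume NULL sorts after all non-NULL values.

(1, NULL); (7, TH); (7, NULL); (7, NULL); (7, NULL); (8, NULL); (9, NULL); (9, NULL); (NULL, SG); (NULL, SG); (NULL, SG); (NULL, SG); (NULL, SG); (NULL, TH); (NULL, TH); (NULL, NULL)

FULL OUTER JOIN keeps every row from both sides; unmatched rows get NULL for the other side's columns.
Matching on l.pid = r.pid AND l.region = r.region. A NULL in a compared column never satisfies the condition.
- l (pid=7, region=TH) pairs with 1 row(s) of r.
- l (pid=1, region=SG) has no partner → padded with NULL.
- l (pid=2, region=SG) has no partner → padded with NULL.
- l (pid=2, region=TH) has no partner → padded with NULL.
- l (pid=2, region=SG) has no partner → padded with NULL.
- l (pid=2, region=SG) has no partner → padded with NULL.
- l (pid=9, region=SG) has no partner → padded with NULL.
- l (pid=NULL, region=TH) has no partner → padded with NULL.
- 8 r row(s) had no l match → kept, l columns NULL.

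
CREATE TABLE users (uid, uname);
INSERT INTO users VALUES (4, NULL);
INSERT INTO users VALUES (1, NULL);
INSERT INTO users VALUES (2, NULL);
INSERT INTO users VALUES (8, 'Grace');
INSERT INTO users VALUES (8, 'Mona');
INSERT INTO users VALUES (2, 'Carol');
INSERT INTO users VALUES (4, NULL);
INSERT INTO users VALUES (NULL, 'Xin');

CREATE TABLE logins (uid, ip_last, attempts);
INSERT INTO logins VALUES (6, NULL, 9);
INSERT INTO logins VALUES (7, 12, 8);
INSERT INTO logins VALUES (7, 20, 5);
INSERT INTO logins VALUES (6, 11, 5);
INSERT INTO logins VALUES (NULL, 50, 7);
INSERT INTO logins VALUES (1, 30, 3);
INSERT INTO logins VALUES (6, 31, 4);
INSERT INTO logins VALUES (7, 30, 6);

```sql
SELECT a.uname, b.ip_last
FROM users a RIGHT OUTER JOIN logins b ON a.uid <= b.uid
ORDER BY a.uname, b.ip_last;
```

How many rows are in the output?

32

RIGHT JOIN keeps every row from `logins`; unmatched rows get NULL for `users`'s columns.
Matching on a.uid <= b.uid. A NULL in a compared column never satisfies the condition.
Matched pairs: 31; unmatched b rows kept: 1.
Total: 31 matched + 1 padded = 32 rows.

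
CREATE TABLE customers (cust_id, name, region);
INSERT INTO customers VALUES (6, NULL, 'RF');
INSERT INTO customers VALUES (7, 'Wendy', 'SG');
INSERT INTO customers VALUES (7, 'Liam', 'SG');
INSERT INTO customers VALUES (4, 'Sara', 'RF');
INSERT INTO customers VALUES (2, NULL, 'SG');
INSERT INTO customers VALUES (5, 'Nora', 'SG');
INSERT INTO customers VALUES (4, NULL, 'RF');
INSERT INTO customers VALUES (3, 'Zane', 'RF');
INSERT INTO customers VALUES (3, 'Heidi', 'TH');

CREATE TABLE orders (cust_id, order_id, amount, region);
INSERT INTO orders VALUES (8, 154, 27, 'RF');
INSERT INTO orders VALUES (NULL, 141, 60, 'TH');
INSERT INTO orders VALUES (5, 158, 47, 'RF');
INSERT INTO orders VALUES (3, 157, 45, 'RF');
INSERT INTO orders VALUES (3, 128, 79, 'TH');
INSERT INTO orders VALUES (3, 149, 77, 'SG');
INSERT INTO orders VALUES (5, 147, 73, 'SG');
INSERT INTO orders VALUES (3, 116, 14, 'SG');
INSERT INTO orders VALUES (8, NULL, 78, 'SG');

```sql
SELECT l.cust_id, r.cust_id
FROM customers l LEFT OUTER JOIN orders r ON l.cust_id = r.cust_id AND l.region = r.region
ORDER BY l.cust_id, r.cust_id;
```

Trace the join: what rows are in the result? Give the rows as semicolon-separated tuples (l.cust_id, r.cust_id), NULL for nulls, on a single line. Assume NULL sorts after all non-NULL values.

(2, NULL); (3, 3); (3, 3); (4, NULL); (4, NULL); (5, 5); (6, NULL); (7, NULL); (7, NULL)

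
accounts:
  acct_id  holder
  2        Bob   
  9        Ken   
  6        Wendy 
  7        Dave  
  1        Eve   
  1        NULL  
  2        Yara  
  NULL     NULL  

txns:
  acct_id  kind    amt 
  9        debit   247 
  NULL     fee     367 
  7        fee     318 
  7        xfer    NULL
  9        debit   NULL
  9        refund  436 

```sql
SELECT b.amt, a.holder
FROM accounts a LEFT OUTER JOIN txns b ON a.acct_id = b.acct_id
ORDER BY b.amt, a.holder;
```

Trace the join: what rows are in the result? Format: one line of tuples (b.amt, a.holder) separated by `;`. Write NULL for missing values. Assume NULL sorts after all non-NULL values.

(247, Ken); (318, Dave); (436, Ken); (NULL, Bob); (NULL, Dave); (NULL, Eve); (NULL, Ken); (NULL, Wendy); (NULL, Yara); (NULL, NULL); (NULL, NULL)

LEFT JOIN keeps every row from `accounts`; unmatched rows get NULL for `txns`'s columns.
Matching on a.acct_id = b.acct_id. A NULL in a compared column never satisfies the condition.
- a (acct_id=2) has no partner → padded with NULL.
- a (acct_id=9) pairs with 3 row(s) of b.
- a (acct_id=6) has no partner → padded with NULL.
- a (acct_id=7) pairs with 2 row(s) of b.
- a (acct_id=1) has no partner → padded with NULL.
- a (acct_id=1) has no partner → padded with NULL.
- a (acct_id=2) has no partner → padded with NULL.
- a (acct_id=NULL) has no partner → padded with NULL.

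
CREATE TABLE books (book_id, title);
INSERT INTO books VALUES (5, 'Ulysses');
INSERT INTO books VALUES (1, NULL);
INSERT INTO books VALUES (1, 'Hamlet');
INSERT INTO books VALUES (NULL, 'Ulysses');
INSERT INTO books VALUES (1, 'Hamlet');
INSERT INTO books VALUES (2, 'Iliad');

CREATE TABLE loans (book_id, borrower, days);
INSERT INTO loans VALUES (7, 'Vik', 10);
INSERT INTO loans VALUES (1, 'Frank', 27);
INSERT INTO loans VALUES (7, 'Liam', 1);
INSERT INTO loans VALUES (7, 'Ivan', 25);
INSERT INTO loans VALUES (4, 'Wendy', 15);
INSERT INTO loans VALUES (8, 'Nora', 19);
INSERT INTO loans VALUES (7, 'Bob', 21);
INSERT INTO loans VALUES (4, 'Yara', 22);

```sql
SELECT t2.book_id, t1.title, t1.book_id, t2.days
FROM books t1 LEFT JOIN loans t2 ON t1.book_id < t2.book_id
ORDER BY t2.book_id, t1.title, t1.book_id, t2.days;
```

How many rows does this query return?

LEFT JOIN keeps every row from `books`; unmatched rows get NULL for `loans`'s columns.
Matching on t1.book_id < t2.book_id. A NULL in a compared column never satisfies the condition.
Matched pairs: 33; unmatched t1 rows kept: 1.
Total: 33 matched + 1 padded = 34 rows.

34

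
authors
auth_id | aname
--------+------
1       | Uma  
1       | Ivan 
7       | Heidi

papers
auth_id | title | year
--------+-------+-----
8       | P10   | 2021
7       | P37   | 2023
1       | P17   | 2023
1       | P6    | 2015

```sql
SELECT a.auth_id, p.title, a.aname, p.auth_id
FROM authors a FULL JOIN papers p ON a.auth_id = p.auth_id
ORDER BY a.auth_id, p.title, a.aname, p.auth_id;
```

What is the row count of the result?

6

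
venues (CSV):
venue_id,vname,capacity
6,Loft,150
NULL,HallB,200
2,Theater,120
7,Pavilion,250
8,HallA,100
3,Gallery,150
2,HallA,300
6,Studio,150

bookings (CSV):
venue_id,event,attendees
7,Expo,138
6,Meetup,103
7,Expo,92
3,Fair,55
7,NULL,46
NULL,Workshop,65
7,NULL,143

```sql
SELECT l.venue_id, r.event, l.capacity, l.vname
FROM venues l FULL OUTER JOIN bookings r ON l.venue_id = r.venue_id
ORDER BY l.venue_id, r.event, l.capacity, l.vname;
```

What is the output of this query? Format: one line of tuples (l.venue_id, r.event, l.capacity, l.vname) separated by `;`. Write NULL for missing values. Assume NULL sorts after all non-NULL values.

FULL OUTER JOIN keeps every row from both sides; unmatched rows get NULL for the other side's columns.
Matching on l.venue_id = r.venue_id. A NULL in a compared column never satisfies the condition.
- l[0] venue_id=6 → 1 match(es) in r → 1 row(s).
- l[1] venue_id=NULL → no match; kept with NULLs on the r side.
- l[2] venue_id=2 → no match; kept with NULLs on the r side.
- l[3] venue_id=7 → 4 match(es) in r → 4 row(s).
- l[4] venue_id=8 → no match; kept with NULLs on the r side.
- l[5] venue_id=3 → 1 match(es) in r → 1 row(s).
- l[6] venue_id=2 → no match; kept with NULLs on the r side.
- l[7] venue_id=6 → 1 match(es) in r → 1 row(s).
- 1 r row(s) had no l match → kept, l columns NULL.

(2, NULL, 120, Theater); (2, NULL, 300, HallA); (3, Fair, 150, Gallery); (6, Meetup, 150, Loft); (6, Meetup, 150, Studio); (7, Expo, 250, Pavilion); (7, Expo, 250, Pavilion); (7, NULL, 250, Pavilion); (7, NULL, 250, Pavilion); (8, NULL, 100, HallA); (NULL, Workshop, NULL, NULL); (NULL, NULL, 200, HallB)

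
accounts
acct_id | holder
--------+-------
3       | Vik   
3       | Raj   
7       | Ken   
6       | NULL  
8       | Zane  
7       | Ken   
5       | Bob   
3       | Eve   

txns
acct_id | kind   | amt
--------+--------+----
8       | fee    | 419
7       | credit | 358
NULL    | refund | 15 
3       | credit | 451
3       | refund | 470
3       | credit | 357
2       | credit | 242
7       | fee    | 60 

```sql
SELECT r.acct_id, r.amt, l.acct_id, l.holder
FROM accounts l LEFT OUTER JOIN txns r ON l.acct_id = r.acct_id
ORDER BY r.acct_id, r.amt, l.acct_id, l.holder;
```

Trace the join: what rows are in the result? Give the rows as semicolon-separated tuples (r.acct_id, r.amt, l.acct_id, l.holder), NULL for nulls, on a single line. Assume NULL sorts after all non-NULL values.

LEFT JOIN keeps every row from `accounts`; unmatched rows get NULL for `txns`'s columns.
Matching on l.acct_id = r.acct_id. A NULL in a compared column never satisfies the condition.
- l (acct_id=3) pairs with 3 row(s) of r.
- l (acct_id=3) pairs with 3 row(s) of r.
- l (acct_id=7) pairs with 2 row(s) of r.
- l (acct_id=6) has no partner → padded with NULL.
- l (acct_id=8) pairs with 1 row(s) of r.
- l (acct_id=7) pairs with 2 row(s) of r.
- l (acct_id=5) has no partner → padded with NULL.
- l (acct_id=3) pairs with 3 row(s) of r.

(3, 357, 3, Eve); (3, 357, 3, Raj); (3, 357, 3, Vik); (3, 451, 3, Eve); (3, 451, 3, Raj); (3, 451, 3, Vik); (3, 470, 3, Eve); (3, 470, 3, Raj); (3, 470, 3, Vik); (7, 60, 7, Ken); (7, 60, 7, Ken); (7, 358, 7, Ken); (7, 358, 7, Ken); (8, 419, 8, Zane); (NULL, NULL, 5, Bob); (NULL, NULL, 6, NULL)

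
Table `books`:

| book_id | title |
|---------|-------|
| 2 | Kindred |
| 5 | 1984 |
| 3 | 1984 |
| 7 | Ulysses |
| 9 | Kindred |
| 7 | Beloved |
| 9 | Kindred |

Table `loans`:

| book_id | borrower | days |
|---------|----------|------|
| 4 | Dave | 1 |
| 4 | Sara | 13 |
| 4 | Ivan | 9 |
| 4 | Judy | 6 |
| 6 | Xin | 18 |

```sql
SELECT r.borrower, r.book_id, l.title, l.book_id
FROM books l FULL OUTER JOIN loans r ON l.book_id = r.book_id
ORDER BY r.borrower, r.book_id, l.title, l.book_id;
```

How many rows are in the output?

12

FULL OUTER JOIN keeps every row from both sides; unmatched rows get NULL for the other side's columns.
Matching on l.book_id = r.book_id.
- l (book_id=2) has no partner → padded with NULL.
- l (book_id=5) has no partner → padded with NULL.
- l (book_id=3) has no partner → padded with NULL.
- l (book_id=7) has no partner → padded with NULL.
- l (book_id=9) has no partner → padded with NULL.
- l (book_id=7) has no partner → padded with NULL.
- l (book_id=9) has no partner → padded with NULL.
- 5 row(s) from r found no l partner → padded with NULL.
Total: 0 matched + 12 padded = 12 rows.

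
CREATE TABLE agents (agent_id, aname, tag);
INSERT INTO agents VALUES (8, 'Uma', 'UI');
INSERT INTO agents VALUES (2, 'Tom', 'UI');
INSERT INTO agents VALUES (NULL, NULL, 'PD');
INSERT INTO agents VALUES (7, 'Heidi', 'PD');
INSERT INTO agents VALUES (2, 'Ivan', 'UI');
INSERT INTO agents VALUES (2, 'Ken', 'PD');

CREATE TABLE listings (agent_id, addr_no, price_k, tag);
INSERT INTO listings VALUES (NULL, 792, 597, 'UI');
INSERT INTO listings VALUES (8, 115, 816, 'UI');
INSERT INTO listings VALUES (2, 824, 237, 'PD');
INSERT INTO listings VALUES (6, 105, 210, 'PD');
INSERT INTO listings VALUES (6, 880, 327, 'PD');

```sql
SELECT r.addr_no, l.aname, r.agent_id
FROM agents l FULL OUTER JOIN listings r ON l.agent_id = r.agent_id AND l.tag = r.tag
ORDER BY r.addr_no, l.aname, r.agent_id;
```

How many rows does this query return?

FULL OUTER JOIN keeps every row from both sides; unmatched rows get NULL for the other side's columns.
Matching on l.agent_id = r.agent_id AND l.tag = r.tag. A NULL in a compared column never satisfies the condition.
- l row (agent_id=8, tag=UI): matches 1 r row(s) → 1 output row(s).
- l row (agent_id=2, tag=UI): no match → kept, r columns NULL.
- l row (agent_id=NULL, tag=PD): no match → kept, r columns NULL.
- l row (agent_id=7, tag=PD): no match → kept, r columns NULL.
- l row (agent_id=2, tag=UI): no match → kept, r columns NULL.
- l row (agent_id=2, tag=PD): matches 1 r row(s) → 1 output row(s).
- 3 r row(s) had no l match → kept, l columns NULL.
Total: 2 matched + 7 padded = 9 rows.

9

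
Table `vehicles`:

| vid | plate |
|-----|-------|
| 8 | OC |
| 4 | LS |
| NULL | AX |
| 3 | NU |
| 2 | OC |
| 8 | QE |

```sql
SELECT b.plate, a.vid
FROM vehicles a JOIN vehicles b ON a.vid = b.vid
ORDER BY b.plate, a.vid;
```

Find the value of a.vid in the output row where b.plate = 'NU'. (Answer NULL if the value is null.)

3

INNER JOIN keeps only pairs where the ON condition holds.
Matching on a.vid = b.vid. A NULL in a compared column never satisfies the condition.
- a[0] vid=8 → 2 match(es) in b → 2 row(s).
- a[1] vid=4 → 1 match(es) in b → 1 row(s).
- a[2] vid=NULL → no match; dropped.
- a[3] vid=3 → 1 match(es) in b → 1 row(s).
- a[4] vid=2 → 1 match(es) in b → 1 row(s).
- a[5] vid=8 → 2 match(es) in b → 2 row(s).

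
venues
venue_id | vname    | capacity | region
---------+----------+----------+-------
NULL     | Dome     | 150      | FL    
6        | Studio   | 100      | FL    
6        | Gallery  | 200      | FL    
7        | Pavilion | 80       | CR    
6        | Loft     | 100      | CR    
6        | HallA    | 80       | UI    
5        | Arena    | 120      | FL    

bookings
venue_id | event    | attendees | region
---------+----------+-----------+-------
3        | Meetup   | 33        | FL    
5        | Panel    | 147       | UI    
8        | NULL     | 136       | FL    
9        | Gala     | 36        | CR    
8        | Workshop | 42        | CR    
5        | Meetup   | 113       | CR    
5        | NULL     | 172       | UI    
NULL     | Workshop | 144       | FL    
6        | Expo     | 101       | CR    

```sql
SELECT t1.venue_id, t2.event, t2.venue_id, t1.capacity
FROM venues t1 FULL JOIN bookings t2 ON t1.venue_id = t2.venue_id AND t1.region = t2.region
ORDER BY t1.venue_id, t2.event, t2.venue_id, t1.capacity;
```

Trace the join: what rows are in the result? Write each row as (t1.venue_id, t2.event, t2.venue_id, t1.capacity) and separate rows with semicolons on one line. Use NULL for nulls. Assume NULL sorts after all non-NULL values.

(5, NULL, NULL, 120); (6, Expo, 6, 100); (6, NULL, NULL, 80); (6, NULL, NULL, 100); (6, NULL, NULL, 200); (7, NULL, NULL, 80); (NULL, Gala, 9, NULL); (NULL, Meetup, 3, NULL); (NULL, Meetup, 5, NULL); (NULL, Panel, 5, NULL); (NULL, Workshop, 8, NULL); (NULL, Workshop, NULL, NULL); (NULL, NULL, 5, NULL); (NULL, NULL, 8, NULL); (NULL, NULL, NULL, 150)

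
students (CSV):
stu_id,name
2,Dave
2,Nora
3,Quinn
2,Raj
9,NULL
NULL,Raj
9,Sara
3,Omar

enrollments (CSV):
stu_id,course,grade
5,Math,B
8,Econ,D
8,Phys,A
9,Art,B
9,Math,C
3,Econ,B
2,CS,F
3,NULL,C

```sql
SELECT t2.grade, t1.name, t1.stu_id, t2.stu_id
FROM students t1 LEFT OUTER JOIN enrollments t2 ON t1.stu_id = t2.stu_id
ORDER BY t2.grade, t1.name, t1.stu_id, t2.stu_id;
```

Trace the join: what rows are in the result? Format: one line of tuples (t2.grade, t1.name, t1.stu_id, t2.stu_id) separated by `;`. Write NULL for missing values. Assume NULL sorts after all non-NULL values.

(B, Omar, 3, 3); (B, Quinn, 3, 3); (B, Sara, 9, 9); (B, NULL, 9, 9); (C, Omar, 3, 3); (C, Quinn, 3, 3); (C, Sara, 9, 9); (C, NULL, 9, 9); (F, Dave, 2, 2); (F, Nora, 2, 2); (F, Raj, 2, 2); (NULL, Raj, NULL, NULL)

LEFT JOIN keeps every row from `students`; unmatched rows get NULL for `enrollments`'s columns.
Matching on t1.stu_id = t2.stu_id. A NULL in a compared column never satisfies the condition.
- t1[0] stu_id=2 → 1 match(es) in t2 → 1 row(s).
- t1[1] stu_id=2 → 1 match(es) in t2 → 1 row(s).
- t1[2] stu_id=3 → 2 match(es) in t2 → 2 row(s).
- t1[3] stu_id=2 → 1 match(es) in t2 → 1 row(s).
- t1[4] stu_id=9 → 2 match(es) in t2 → 2 row(s).
- t1[5] stu_id=NULL → no match; kept with NULLs on the t2 side.
- t1[6] stu_id=9 → 2 match(es) in t2 → 2 row(s).
- t1[7] stu_id=3 → 2 match(es) in t2 → 2 row(s).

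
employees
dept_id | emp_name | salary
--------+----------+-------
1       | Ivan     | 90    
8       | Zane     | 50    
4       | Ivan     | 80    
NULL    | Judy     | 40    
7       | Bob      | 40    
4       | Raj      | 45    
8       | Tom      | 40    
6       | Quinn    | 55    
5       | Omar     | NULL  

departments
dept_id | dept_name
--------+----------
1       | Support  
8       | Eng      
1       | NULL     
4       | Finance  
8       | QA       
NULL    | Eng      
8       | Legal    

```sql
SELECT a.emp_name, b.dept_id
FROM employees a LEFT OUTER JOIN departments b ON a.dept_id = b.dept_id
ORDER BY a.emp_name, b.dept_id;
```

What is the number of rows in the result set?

14

LEFT JOIN keeps every row from `employees`; unmatched rows get NULL for `departments`'s columns.
Matching on a.dept_id = b.dept_id. A NULL in a compared column never satisfies the condition.
- a (dept_id=1) pairs with 2 row(s) of b.
- a (dept_id=8) pairs with 3 row(s) of b.
- a (dept_id=4) pairs with 1 row(s) of b.
- a (dept_id=NULL) has no partner → padded with NULL.
- a (dept_id=7) has no partner → padded with NULL.
- a (dept_id=4) pairs with 1 row(s) of b.
- a (dept_id=8) pairs with 3 row(s) of b.
- a (dept_id=6) has no partner → padded with NULL.
- a (dept_id=5) has no partner → padded with NULL.
Total: 10 matched + 4 padded = 14 rows.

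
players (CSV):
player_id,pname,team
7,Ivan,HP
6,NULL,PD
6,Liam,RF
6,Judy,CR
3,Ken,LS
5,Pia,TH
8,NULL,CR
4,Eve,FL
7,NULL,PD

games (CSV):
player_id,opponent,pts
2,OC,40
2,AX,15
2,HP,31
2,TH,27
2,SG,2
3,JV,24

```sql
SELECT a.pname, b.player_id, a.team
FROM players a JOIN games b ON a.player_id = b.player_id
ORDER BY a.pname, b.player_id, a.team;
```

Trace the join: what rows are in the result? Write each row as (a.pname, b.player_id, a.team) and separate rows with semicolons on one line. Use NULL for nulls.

(Ken, 3, LS)

INNER JOIN keeps only pairs where the ON condition holds.
Matching on a.player_id = b.player_id.
Matched pairs: 1.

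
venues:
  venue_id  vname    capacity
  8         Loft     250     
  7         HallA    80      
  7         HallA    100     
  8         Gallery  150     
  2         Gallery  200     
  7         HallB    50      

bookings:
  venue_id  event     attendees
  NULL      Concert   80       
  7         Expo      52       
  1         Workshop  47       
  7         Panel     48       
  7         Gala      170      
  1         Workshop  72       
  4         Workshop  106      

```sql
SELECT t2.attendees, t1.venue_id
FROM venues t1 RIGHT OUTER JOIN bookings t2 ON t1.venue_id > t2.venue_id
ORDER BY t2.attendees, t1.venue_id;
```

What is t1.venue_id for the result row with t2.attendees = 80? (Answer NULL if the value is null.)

RIGHT JOIN keeps every row from `bookings`; unmatched rows get NULL for `venues`'s columns.
Matching on t1.venue_id > t2.venue_id. A NULL in a compared column never satisfies the condition.
- venue_id=8: 6 matching t2 row(s), so 6 row(s) emitted.
- venue_id=7: 3 matching t2 row(s), so 3 row(s) emitted.
- venue_id=7: 3 matching t2 row(s), so 3 row(s) emitted.
- venue_id=8: 6 matching t2 row(s), so 6 row(s) emitted.
- venue_id=2: 2 matching t2 row(s), so 2 row(s) emitted.
- venue_id=7: 3 matching t2 row(s), so 3 row(s) emitted.
- 1 t2 row(s) had no t1 match → kept, t1 columns NULL.

NULL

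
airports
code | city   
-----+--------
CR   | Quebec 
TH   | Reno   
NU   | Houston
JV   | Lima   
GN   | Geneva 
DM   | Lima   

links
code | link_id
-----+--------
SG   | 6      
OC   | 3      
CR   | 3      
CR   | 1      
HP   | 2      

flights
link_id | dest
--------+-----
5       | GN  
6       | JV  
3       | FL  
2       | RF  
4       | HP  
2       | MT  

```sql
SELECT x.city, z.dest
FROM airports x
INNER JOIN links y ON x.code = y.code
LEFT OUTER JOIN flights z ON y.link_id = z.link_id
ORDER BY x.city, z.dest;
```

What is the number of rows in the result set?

2

Evaluate left to right. First `airports x INNER JOIN links y` on code: 2 row(s).
Then LEFT JOIN `flights z` on link_id: each of those 2 rows is kept; rows whose y.link_id has no match in z get NULL for z's columns.
Result: 2 row(s).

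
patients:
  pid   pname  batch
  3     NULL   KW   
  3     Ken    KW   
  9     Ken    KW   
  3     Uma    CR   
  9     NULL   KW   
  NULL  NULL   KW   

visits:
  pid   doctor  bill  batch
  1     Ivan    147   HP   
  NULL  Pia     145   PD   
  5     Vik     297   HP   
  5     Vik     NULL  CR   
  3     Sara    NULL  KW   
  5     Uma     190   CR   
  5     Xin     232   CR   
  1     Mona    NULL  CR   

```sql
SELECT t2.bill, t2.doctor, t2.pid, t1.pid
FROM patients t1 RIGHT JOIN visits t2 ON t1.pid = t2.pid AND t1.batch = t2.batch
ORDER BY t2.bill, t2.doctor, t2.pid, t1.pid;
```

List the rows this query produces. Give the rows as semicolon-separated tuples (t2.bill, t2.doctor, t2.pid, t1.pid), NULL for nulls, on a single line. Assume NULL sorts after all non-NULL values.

(145, Pia, NULL, NULL); (147, Ivan, 1, NULL); (190, Uma, 5, NULL); (232, Xin, 5, NULL); (297, Vik, 5, NULL); (NULL, Mona, 1, NULL); (NULL, Sara, 3, 3); (NULL, Sara, 3, 3); (NULL, Vik, 5, NULL)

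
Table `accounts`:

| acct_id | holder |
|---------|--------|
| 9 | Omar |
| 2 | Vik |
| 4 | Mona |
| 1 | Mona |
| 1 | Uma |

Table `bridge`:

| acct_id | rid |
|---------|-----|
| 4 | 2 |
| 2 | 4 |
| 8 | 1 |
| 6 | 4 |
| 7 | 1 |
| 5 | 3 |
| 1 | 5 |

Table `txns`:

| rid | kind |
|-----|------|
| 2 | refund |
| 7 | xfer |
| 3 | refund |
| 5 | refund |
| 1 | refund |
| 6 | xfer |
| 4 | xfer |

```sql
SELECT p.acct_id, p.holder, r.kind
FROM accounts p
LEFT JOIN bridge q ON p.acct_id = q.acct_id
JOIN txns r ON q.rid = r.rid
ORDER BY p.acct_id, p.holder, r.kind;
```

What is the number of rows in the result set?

Joins associate left-to-right: accounts LEFT JOIN bridge on acct_id gives 5 intermediate row(s).
Then INNER JOIN `txns r` on rid: keep only rows whose q.rid appears in r.
Result: 4 row(s).

4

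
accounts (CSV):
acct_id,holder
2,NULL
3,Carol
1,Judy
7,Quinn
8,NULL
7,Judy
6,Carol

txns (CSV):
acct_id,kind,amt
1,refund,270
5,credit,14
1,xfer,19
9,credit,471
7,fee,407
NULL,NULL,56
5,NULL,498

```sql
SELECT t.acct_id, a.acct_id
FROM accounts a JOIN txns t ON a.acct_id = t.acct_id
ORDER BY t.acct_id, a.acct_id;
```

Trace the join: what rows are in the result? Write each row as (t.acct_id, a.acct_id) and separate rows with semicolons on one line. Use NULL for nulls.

INNER JOIN keeps only pairs where the ON condition holds.
Matching on a.acct_id = t.acct_id. A NULL in a compared column never satisfies the condition.
- a[0] acct_id=2 → no match; dropped.
- a[1] acct_id=3 → no match; dropped.
- a[2] acct_id=1 → 2 match(es) in t → 2 row(s).
- a[3] acct_id=7 → 1 match(es) in t → 1 row(s).
- a[4] acct_id=8 → no match; dropped.
- a[5] acct_id=7 → 1 match(es) in t → 1 row(s).
- a[6] acct_id=6 → no match; dropped.
After projecting and ordering:
t.acct_id | a.acct_id
1 | 1
1 | 1
7 | 7
7 | 7

(1, 1); (1, 1); (7, 7); (7, 7)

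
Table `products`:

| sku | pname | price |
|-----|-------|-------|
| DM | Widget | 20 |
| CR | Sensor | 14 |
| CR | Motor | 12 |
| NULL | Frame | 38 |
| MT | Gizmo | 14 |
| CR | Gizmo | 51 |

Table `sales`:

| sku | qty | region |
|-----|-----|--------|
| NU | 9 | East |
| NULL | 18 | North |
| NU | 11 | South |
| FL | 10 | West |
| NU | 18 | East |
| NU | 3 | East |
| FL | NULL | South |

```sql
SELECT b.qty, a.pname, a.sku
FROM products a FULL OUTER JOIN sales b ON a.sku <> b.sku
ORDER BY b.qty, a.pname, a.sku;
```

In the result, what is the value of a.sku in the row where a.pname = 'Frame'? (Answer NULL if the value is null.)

NULL

FULL OUTER JOIN keeps every row from both sides; unmatched rows get NULL for the other side's columns.
Matching on a.sku <> b.sku. A NULL in a compared column never satisfies the condition.
Matched pairs: 30; unmatched a rows kept: 1; unmatched b rows kept: 1.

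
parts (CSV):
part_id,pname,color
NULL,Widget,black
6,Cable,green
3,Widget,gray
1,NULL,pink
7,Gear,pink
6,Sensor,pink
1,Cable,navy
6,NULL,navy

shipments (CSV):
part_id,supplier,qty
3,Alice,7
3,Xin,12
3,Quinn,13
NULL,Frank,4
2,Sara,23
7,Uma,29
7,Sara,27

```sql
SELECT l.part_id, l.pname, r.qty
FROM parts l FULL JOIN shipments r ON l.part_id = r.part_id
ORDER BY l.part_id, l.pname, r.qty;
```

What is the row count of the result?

FULL OUTER JOIN keeps every row from both sides; unmatched rows get NULL for the other side's columns.
Matching on l.part_id = r.part_id. A NULL in a compared column never satisfies the condition.
- l row (part_id=NULL): no match → kept, r columns NULL.
- l row (part_id=6): no match → kept, r columns NULL.
- l row (part_id=3): matches 3 r row(s) → 3 output row(s).
- l row (part_id=1): no match → kept, r columns NULL.
- l row (part_id=7): matches 2 r row(s) → 2 output row(s).
- l row (part_id=6): no match → kept, r columns NULL.
- l row (part_id=1): no match → kept, r columns NULL.
- l row (part_id=6): no match → kept, r columns NULL.
- 2 r row(s) had no l match → kept, l columns NULL.
Total: 5 matched + 8 padded = 13 rows.

13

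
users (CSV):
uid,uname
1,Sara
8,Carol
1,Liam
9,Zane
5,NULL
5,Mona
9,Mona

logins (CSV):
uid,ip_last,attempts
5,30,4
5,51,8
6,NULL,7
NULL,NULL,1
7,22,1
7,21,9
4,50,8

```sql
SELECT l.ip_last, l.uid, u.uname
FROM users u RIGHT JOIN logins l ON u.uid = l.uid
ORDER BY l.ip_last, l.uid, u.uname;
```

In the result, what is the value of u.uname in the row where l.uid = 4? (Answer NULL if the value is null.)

NULL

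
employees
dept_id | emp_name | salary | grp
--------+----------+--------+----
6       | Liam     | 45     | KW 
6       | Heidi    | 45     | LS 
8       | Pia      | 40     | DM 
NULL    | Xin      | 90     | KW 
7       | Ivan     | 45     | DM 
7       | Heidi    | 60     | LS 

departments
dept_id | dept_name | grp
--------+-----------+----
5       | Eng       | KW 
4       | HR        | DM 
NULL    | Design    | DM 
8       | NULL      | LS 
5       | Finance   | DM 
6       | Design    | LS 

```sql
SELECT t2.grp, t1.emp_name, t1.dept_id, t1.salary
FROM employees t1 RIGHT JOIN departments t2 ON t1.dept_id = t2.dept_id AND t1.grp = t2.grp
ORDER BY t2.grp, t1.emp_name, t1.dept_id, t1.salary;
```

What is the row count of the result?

6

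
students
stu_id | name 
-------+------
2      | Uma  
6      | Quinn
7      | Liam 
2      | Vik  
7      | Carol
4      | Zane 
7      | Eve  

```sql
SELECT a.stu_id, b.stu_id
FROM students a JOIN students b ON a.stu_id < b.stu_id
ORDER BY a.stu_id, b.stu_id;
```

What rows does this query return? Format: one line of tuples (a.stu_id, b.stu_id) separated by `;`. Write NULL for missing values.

INNER JOIN keeps only pairs where the ON condition holds.
Matching on a.stu_id < b.stu_id.
Matched pairs: 17.

(2, 4); (2, 4); (2, 6); (2, 6); (2, 7); (2, 7); (2, 7); (2, 7); (2, 7); (2, 7); (4, 6); (4, 7); (4, 7); (4, 7); (6, 7); (6, 7); (6, 7)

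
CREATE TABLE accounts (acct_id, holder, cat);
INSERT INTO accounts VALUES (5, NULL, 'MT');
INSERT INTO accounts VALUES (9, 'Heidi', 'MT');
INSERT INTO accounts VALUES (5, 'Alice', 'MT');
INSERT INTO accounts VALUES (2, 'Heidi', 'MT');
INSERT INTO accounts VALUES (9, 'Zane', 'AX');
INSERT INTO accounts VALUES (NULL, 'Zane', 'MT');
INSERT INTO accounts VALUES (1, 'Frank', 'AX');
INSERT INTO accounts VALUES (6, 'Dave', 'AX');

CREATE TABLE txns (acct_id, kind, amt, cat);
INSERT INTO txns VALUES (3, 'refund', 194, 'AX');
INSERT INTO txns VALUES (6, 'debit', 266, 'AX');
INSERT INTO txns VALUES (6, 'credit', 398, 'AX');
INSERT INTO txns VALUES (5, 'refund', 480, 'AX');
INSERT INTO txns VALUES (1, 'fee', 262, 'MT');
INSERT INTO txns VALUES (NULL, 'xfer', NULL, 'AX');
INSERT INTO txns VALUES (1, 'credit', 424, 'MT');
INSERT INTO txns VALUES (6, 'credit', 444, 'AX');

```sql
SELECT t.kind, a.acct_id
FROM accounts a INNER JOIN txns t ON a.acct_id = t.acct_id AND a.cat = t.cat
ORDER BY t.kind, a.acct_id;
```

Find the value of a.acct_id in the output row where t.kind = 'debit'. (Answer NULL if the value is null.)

6

INNER JOIN keeps only pairs where the ON condition holds.
Matching on a.acct_id = t.acct_id AND a.cat = t.cat. A NULL in a compared column never satisfies the condition.
- a row (acct_id=5, cat=MT): no match → dropped.
- a row (acct_id=9, cat=MT): no match → dropped.
- a row (acct_id=5, cat=MT): no match → dropped.
- a row (acct_id=2, cat=MT): no match → dropped.
- a row (acct_id=9, cat=AX): no match → dropped.
- a row (acct_id=NULL, cat=MT): no match → dropped.
- a row (acct_id=1, cat=AX): no match → dropped.
- a row (acct_id=6, cat=AX): matches 3 t row(s) → 3 output row(s).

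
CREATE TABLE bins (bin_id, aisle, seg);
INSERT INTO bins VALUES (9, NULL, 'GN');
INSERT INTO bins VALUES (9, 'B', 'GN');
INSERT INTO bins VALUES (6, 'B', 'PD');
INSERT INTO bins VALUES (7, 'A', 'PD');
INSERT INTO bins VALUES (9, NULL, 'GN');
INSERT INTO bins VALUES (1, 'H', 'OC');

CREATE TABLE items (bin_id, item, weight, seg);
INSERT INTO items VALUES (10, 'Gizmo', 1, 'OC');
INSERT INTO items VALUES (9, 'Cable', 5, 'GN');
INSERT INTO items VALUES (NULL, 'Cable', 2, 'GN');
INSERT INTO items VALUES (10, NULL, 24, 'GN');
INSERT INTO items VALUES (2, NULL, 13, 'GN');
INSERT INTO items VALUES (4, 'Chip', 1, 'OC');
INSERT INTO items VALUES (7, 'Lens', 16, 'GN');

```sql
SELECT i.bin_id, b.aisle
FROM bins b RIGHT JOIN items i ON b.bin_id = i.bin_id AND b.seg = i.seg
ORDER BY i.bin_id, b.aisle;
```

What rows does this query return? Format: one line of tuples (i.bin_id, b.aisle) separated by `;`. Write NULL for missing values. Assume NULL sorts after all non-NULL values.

(2, NULL); (4, NULL); (7, NULL); (9, B); (9, NULL); (9, NULL); (10, NULL); (10, NULL); (NULL, NULL)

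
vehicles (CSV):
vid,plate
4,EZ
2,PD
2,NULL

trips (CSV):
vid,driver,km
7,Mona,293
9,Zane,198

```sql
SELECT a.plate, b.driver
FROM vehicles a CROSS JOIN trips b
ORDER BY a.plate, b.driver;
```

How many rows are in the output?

6

CROSS JOIN pairs every row of `vehicles` with every row of `trips`: 3 × 2 = 6 rows.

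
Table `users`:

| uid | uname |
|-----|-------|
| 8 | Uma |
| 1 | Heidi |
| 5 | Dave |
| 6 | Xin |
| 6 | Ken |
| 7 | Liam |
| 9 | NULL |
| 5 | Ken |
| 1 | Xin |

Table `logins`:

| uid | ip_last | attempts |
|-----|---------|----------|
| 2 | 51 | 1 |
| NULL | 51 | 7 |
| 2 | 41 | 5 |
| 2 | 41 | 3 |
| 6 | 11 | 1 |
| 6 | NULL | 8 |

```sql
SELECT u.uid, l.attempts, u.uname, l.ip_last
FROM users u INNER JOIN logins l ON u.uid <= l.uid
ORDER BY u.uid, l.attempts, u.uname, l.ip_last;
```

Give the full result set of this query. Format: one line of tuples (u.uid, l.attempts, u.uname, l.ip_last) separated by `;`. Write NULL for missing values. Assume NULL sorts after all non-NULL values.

INNER JOIN keeps only pairs where the ON condition holds.
Matching on u.uid <= l.uid. A NULL in a compared column never satisfies the condition.
- uid=8: no matching l row, dropped.
- uid=1: 5 matching l row(s), so 5 row(s) emitted.
- uid=5: 2 matching l row(s), so 2 row(s) emitted.
- uid=6: 2 matching l row(s), so 2 row(s) emitted.
- uid=6: 2 matching l row(s), so 2 row(s) emitted.
- uid=7: no matching l row, dropped.
- uid=9: no matching l row, dropped.
- uid=5: 2 matching l row(s), so 2 row(s) emitted.
- uid=1: 5 matching l row(s), so 5 row(s) emitted.

(1, 1, Heidi, 11); (1, 1, Heidi, 51); (1, 1, Xin, 11); (1, 1, Xin, 51); (1, 3, Heidi, 41); (1, 3, Xin, 41); (1, 5, Heidi, 41); (1, 5, Xin, 41); (1, 8, Heidi, NULL); (1, 8, Xin, NULL); (5, 1, Dave, 11); (5, 1, Ken, 11); (5, 8, Dave, NULL); (5, 8, Ken, NULL); (6, 1, Ken, 11); (6, 1, Xin, 11); (6, 8, Ken, NULL); (6, 8, Xin, NULL)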